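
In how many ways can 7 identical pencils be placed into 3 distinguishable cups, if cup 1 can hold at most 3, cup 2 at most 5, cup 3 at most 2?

By stars and bars, unrestricted non-negative solutions to x_1+…+x_3 = 7 number C(7+2,2) = 36.
Subtract solutions that violate a single cap (substitute x_i' = x_i − (cap_i+1)): x_1 ≥ 4 gives C(5,2) = 10; x_2 ≥ 6 gives C(3,2) = 3; x_3 ≥ 3 gives C(6,2) = 15. Together 28.
Add back pairs where two caps are both exceeded: 0 + 1 + 0 = 1.
By inclusion–exclusion the count is 36 − 28 + 1 = 9.

9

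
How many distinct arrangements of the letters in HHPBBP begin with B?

With the first slot taken by B, it remains to arrange the other 5 letters (HHPBP).
Those 5 letters have H appearing twice and P appearing twice, giving (5)!/(2!·2!) = 30.

30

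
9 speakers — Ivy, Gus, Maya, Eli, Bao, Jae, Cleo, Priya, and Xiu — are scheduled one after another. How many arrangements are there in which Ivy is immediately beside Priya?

Glue Ivy and Priya into one block (2 internal orders), leaving 8 units to arrange in a row.
So the count is 2·(8)! = 80640.

80640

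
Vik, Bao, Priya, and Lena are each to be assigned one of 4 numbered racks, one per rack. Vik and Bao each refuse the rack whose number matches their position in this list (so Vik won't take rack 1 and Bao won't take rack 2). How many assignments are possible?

14

Let Aᵢ (for i ∈ {1, 2}) be the placements that put person i in their forbidden rack. Any j of these fix j positions, leaving (4−j)! ways to fill the rest, and there are C(2,j) ways to pick which j.
By inclusion–exclusion, the number of valid placements is Σ_{j=0}^{2} (−1)^j C(2,j)·(4−j)!.
Computing: 24 − 12 + 2 = 14.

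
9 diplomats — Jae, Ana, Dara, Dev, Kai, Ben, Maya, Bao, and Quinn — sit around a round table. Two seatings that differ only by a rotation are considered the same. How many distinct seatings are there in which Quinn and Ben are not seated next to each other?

30240

Without the restriction there are (8)! = 40320 seatings.
Those with Quinn next to Ben: fuse the pair into one unit and seat 8 units around a circle — 2·(7)! = 10080.
Subtracting, 40320 − 10080 = 30240.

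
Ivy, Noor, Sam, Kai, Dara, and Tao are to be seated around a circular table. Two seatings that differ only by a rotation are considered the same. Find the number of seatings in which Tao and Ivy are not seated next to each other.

All circular seatings of 6 people number (5)! = 120.
Seatings with Tao beside Ivy: treat them as a block with 2 internal orders, giving 2 × (4)! = 48.
Subtracting, 120 − 48 = 72.

72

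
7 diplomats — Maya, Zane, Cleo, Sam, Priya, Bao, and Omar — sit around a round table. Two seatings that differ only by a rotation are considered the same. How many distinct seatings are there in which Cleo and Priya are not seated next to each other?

All circular seatings of 7 people number (6)! = 720.
Those with Cleo next to Priya: fuse the pair into one unit and seat 6 units around a circle — 2·(5)! = 240.
Subtracting, 720 − 240 = 480.

480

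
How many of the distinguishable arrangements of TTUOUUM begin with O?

60

Fix O in the first position and arrange the remaining 6 letters.
Those 6 letters have T appearing twice and U appearing 3 times, giving (6)!/(3!·2!) = 60.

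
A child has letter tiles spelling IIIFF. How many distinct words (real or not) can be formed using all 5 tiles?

IIIFF has 5 letters with F appearing twice and I appearing 3 times.
The number of distinct arrangements is 5!/(3!·2!) = 120/12 = 10.

10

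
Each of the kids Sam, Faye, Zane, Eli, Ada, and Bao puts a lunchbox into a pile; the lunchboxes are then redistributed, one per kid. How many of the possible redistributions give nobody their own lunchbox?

Let Aᵢ be the assignments in which kid i gets their own lunchbox. We want the size of the complement of A₁∪…∪A_6.
By inclusion–exclusion this is Σ_{j=0}^{6} (−1)^j C(6,j)·(6−j)!.
Computing: 720 − 720 + 360 − 120 + 30 − 6 + 1 = 265.

265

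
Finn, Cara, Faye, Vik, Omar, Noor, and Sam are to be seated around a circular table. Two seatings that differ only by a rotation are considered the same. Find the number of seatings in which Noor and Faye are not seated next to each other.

480

All circular seatings of 7 people number (6)! = 720.
Seatings with Noor beside Faye: treat them as a block with 2 internal orders, giving 2 × (5)! = 240.
Subtracting, 720 − 240 = 480.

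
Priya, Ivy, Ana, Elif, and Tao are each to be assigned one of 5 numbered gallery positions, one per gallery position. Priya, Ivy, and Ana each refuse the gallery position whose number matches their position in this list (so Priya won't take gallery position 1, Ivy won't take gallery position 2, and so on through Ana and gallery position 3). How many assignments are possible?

Let Aᵢ (for i ∈ {1, 2, 3}) be the placements that put person i in their forbidden gallery position. Any j of these fix j positions, leaving (5−j)! ways to fill the rest, and there are C(3,j) ways to pick which j.
By inclusion–exclusion, the number of valid placements is Σ_{j=0}^{3} (−1)^j C(3,j)·(5−j)!.
Computing: 120 − 72 + 18 − 2 = 64.

64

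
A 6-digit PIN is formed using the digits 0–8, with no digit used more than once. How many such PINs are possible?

60480

With no repetition, fill the 6 digits in order: 9 choices, then 8, down to 4.
9 × 8 × 7 × 6 × 5 × 4 = 60480.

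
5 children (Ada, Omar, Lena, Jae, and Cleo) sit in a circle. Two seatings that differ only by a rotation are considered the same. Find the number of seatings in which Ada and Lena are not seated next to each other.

12

Without the restriction there are (4)! = 24 seatings.
Seatings with Ada beside Lena: treat them as a block with 2 internal orders, giving 2 × (3)! = 12.
Subtracting, 24 − 12 = 12.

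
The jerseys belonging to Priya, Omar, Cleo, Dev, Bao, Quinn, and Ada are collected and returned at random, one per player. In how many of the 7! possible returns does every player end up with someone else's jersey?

1854

Count assignments avoiding every fixed point. For any j of the 7 players fixed to their old jersey, the other 7−j can be arranged in (7−j)! ways.
By inclusion–exclusion this is Σ_{j=0}^{7} (−1)^j C(7,j)·(7−j)!.
Computing: 5040 − 5040 + 2520 − 840 + 210 − 42 + 7 − 1 = 1854.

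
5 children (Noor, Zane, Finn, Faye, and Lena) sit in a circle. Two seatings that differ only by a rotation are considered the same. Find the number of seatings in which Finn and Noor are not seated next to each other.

12

All circular seatings of 5 people number (4)! = 24.
Those with Finn next to Noor: fuse the pair into one unit and seat 4 units around a circle — 2·(3)! = 12.
Subtracting, 24 − 12 = 12.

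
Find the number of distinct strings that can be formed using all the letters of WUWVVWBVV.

WUWVVWBVV has 9 letters with V appearing 4 times and W appearing 3 times.
The number of distinct arrangements is 9!/(4!·3!) = 362880/144 = 2520.

2520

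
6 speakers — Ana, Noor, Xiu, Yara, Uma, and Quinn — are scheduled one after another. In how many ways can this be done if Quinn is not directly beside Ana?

480

Of the 6! = 720 arrangements, those with Quinn and Ana adjacent number 2 × 5! = 240 (treat the pair as a block with 2 internal orders).
Complementary counting: 720 − 240 = 480.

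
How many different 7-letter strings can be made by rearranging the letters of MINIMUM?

420

The 7 letters of MINIMUM have repeats: I appearing twice and M appearing 3 times.
So there are 7! / (3!·2!) = 420 distinguishable arrangements.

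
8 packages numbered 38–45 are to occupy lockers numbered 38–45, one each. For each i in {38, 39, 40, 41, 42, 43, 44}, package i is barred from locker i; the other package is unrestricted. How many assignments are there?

16687

Let Aᵢ (for 38 ≤ i ≤ 44) be the placements that put package i in its forbidden locker. Any j of these fix j positions, leaving (8−j)! ways to fill the rest, and there are C(7,j) ways to pick which j.
By inclusion–exclusion, the number of valid placements is Σ_{j=0}^{7} (−1)^j C(7,j)·(8−j)!.
Computing: 40320 − 35280 + 15120 − 4200 + 840 − 126 + 14 − 1 = 16687.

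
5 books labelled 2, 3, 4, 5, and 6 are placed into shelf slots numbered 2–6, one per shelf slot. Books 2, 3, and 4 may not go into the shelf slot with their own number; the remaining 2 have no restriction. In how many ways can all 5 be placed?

64

Let Aᵢ (for i ∈ {2, 3, 4}) be the placements that put book i in its forbidden shelf slot. Any j of these fix j positions, leaving (5−j)! ways to fill the rest, and there are C(3,j) ways to pick which j.
By inclusion–exclusion, the number of valid placements is Σ_{j=0}^{3} (−1)^j C(3,j)·(5−j)!.
Computing: 120 − 72 + 18 − 2 = 64.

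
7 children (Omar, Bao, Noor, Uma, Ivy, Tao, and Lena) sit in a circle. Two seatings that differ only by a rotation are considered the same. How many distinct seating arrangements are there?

Seat Omar anywhere (absorbing the rotational symmetry), then permute the other 6: (6)! = 720.

720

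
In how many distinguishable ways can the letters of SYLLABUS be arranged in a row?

10080

The 8 letters of SYLLABUS have repeats: L appearing twice and S appearing twice.
So there are 8! / (2!·2!) = 10080 distinguishable arrangements.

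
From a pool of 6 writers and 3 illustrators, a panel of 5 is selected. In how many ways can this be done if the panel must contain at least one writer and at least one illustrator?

120

Total 5-person selections from all 9: C(9,5) = 126.
Subtract selections that omit an entire group: no writers → C(3,5) = 0; no illustrators → C(6,5) = 6.
Both groups omitted at once is impossible, so 126 − 6 = 120.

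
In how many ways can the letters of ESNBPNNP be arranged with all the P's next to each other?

Treat the 2 copies of P as a single block. The multiset to arrange is then {PP, B, E, N, N, N, S}, 7 items in all.
That gives (7)!/(3!) = 840 arrangements.

840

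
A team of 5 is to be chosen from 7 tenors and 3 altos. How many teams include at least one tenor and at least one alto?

Total 5-person selections from all 10: C(10,5) = 252.
Subtract selections that omit an entire group: no tenors → C(3,5) = 0; no altos → C(7,5) = 21.
Both groups omitted at once is impossible, so 252 − 21 = 231.

231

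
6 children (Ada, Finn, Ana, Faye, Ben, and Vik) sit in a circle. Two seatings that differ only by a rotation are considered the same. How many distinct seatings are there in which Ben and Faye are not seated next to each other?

72

Without the restriction there are (5)! = 120 seatings.
Those with Ben next to Faye: fuse the pair into one unit and seat 5 units around a circle — 2·(4)! = 48.
Subtracting, 120 − 48 = 72.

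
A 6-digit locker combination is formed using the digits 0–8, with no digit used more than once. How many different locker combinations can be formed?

60480

This is a permutation of 6 out of 9: P(9,6) = 9!/3!.
That product is 9 × 8 × 7 × 6 × 5 × 4 = 60480.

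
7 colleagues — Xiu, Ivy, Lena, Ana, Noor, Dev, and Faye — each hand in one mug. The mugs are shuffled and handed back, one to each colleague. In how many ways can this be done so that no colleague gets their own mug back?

Count assignments avoiding every fixed point. For any j of the 7 colleagues fixed to their own mug, the other 7−j can be arranged in (7−j)! ways.
By inclusion–exclusion this is Σ_{j=0}^{7} (−1)^j C(7,j)·(7−j)!.
Computing: 5040 − 5040 + 2520 − 840 + 210 − 42 + 7 − 1 = 1854.

1854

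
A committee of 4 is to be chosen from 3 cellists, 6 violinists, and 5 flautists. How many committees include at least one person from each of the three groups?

Unrestricted: C(14,4) = 1001 ways to pick any 4 of the 14.
Selections missing a whole group: no cellists → C(11,4) = 330; no violinists → C(8,4) = 70; no flautists → C(9,4) = 126.
Add back selections omitting two groups (i.e. drawn from a single group): C(3,4) + C(6,4) + C(5,4) = 20.
By inclusion–exclusion: 1001 − 526 + 20 = 495.

495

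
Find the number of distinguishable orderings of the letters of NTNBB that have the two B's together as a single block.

Treat the 2 copies of B as a single block. The multiset to arrange is then {BB, N, N, T}, 4 items in all.
That gives (4)!/(2!) = 12 arrangements.

12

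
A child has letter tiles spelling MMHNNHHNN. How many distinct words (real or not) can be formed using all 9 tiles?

1260

MMHNNHHNN has 9 letters with H appearing 3 times, M appearing twice, and N appearing 4 times.
Dividing 9! = 362880 by 4!·3!·2! = 288 for the repeated letters gives 1260.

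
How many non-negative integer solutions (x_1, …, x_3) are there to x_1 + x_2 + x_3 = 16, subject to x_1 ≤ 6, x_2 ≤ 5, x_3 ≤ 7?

By stars and bars, unrestricted non-negative solutions to x_1+…+x_3 = 16 number C(16+2,2) = 153.
Subtract solutions that violate a single cap (substitute x_i' = x_i − (cap_i+1)): x_1 ≥ 7 gives C(11,2) = 55; x_2 ≥ 6 gives C(12,2) = 66; x_3 ≥ 8 gives C(10,2) = 45. Together 166.
Add back pairs where two caps are both exceeded: 10 + 3 + 6 = 19.
By inclusion–exclusion the count is 153 − 166 + 19 = 6.

6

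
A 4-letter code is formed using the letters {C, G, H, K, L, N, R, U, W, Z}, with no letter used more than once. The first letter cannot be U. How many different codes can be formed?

The first letter has 10−1 = 9 choices (anything except U).
The remaining 3 letters are filled from the other 9 symbols without repetition: 9 × 8 × 7 = 504.
Total: 9 × 504 = 4536.

4536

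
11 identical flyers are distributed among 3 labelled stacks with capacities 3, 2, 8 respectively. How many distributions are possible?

Without the upper bounds there are C(13,2) = 78 ways to split 11 among 3 stacks.
Subtract solutions that violate a single cap (substitute x_i' = x_i − (cap_i+1)): x_1 ≥ 4 gives C(9,2) = 36; x_2 ≥ 3 gives C(10,2) = 45; x_3 ≥ 9 gives C(4,2) = 6. Together 87.
Add back pairs where two caps are both exceeded: 15 + 0 + 0 = 15.
By inclusion–exclusion the count is 78 − 87 + 15 = 6.

6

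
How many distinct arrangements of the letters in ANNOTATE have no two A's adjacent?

3780

Total arrangements of ANNOTATE: 8!/(2!·2!·2!) = 5040.
If the two A's are adjacent, glue them into one block, leaving 7 items to arrange: (7)!/(2!·2!) = 1260 ways.
Hence 5040 − 1260 = 3780.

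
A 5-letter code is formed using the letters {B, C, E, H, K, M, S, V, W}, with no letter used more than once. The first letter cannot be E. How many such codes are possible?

The first letter has 9−1 = 8 choices (anything except E).
The remaining 4 letters are filled from the other 8 symbols without repetition: 8 × 7 × 6 × 5 = 1680.
Total: 8 × 1680 = 13440.

13440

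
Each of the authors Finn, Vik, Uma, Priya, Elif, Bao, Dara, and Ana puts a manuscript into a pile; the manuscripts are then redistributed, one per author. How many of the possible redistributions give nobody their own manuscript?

14833

Count assignments avoiding every fixed point. For any j of the 8 authors fixed to their own manuscript, the other 8−j can be arranged in (8−j)! ways.
By inclusion–exclusion this is Σ_{j=0}^{8} (−1)^j C(8,j)·(8−j)!.
Computing: 40320 − 40320 + 20160 − 6720 + 1680 − 336 + 56 − 8 + 1 = 14833.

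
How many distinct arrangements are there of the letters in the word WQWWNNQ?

Letter multiplicities in WQWWNNQ: N×2, Q×2, W×3.
Dividing 7! = 5040 by 3!·2!·2! = 24 for the repeated letters gives 210.

210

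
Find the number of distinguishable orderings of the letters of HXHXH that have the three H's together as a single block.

3

Treat the 3 copies of H as a single block. The multiset to arrange is then {HHH, X, X}, 3 items in all.
That gives (3)!/(2!) = 3 arrangements.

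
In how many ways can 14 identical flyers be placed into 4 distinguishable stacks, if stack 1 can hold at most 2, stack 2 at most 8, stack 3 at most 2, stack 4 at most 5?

Without the upper bounds there are C(17,3) = 680 ways to split 14 among 4 stacks.
Subtract solutions that violate a single cap (substitute x_i' = x_i − (cap_i+1)): x_1 ≥ 3 gives C(14,3) = 364; x_2 ≥ 9 gives C(8,3) = 56; x_3 ≥ 3 gives C(14,3) = 364; x_4 ≥ 6 gives C(11,3) = 165. Together 949.
Add back pairs where two caps are both exceeded: 10 + 165 + 56 + 10 + 0 + 56 = 297.
Subtract triples: 0 + 0 + 10 + 0 = 10.
By inclusion–exclusion the count is 680 − 949 + 297 − 10 = 18.

18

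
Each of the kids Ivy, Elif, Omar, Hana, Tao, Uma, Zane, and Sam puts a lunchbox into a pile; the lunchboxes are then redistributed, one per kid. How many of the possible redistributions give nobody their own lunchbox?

14833

Count assignments avoiding every fixed point. For any j of the 8 kids fixed to their own lunchbox, the other 8−j can be arranged in (8−j)! ways.
By inclusion–exclusion this is Σ_{j=0}^{8} (−1)^j C(8,j)·(8−j)!.
Computing: 40320 − 40320 + 20160 − 6720 + 1680 − 336 + 56 − 8 + 1 = 14833.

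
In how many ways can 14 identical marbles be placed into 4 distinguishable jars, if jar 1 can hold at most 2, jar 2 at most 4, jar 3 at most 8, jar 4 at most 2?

Ignoring the caps, the number of non-negative solutions to x_1+…+x_4 = 14 is C(17,3) = 680.
Subtract solutions that violate a single cap (substitute x_i' = x_i − (cap_i+1)): x_1 ≥ 3 gives C(14,3) = 364; x_2 ≥ 5 gives C(12,3) = 220; x_3 ≥ 9 gives C(8,3) = 56; x_4 ≥ 3 gives C(14,3) = 364. Together 1004.
Add back pairs where two caps are both exceeded: 84 + 10 + 165 + 1 + 84 + 10 = 354.
Subtract triples: 0 + 20 + 0 + 0 = 20.
By inclusion–exclusion the count is 680 − 1004 + 354 − 20 = 10.

10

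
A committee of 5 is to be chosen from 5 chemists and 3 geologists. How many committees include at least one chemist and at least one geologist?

Total 5-person selections from all 8: C(8,5) = 56.
Subtract selections that omit an entire group: no chemists → C(3,5) = 0; no geologists → C(5,5) = 1.
Both groups omitted at once is impossible, so 56 − 1 = 55.

55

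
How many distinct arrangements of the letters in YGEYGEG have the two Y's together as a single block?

Treat the 2 copies of Y as a single block. The multiset to arrange is then {YY, E, E, G, G, G}, 6 items in all.
That gives (6)!/(3!·2!) = 60 arrangements.

60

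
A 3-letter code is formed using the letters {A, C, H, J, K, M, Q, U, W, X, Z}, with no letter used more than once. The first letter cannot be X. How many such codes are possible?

900

The first letter has 11−1 = 10 choices (anything except X).
The remaining 2 letters are filled from the other 10 symbols without repetition: 10 × 9 = 90.
Total: 10 × 90 = 900.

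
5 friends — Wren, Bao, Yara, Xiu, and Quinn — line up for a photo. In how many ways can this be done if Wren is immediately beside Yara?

48

Treat {Wren, Yara} as a single unit. There are 4 units to order, and the pair itself can be ordered 2 ways.
That gives 2 × 4! = 2 × 24 = 48.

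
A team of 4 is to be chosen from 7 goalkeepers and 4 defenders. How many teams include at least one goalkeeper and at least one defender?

Unrestricted: C(11,4) = 330 ways to pick any 4 of the 11.
Subtract selections that omit an entire group: no goalkeepers → C(4,4) = 1; no defenders → C(7,4) = 35.
Both groups omitted at once is impossible, so 330 − 36 = 294.

294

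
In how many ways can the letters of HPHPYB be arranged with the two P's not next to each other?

120

There are 6!/(2!·2!) = 180 arrangements of HPHPYB in total.
If the two P's are adjacent, glue them into one block, leaving 5 items to arrange: (5)!/(2!) = 60 ways.
Subtracting, 180 − 60 = 120 arrangements keep the P's apart.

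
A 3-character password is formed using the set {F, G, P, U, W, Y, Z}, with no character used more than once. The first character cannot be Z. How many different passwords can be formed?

180

The first character has 7−1 = 6 choices (anything except Z).
The remaining 2 characters are filled from the other 6 symbols without repetition: 6 × 5 = 30.
Total: 6 × 30 = 180.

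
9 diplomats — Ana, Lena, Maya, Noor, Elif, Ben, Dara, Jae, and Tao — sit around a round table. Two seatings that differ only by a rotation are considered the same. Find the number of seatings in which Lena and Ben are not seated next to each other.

30240

All circular seatings of 9 people number (8)! = 40320.
Those with Lena next to Ben: fuse the pair into one unit and seat 8 units around a circle — 2·(7)! = 10080.
Subtracting, 40320 − 10080 = 30240.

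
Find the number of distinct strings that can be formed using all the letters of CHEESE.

The 6 letters of CHEESE have repeats: E appearing 3 times.
Dividing 6! = 720 by 3! = 6 for the repeated letters gives 120.

120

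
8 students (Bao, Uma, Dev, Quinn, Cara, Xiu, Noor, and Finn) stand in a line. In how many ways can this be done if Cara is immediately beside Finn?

Glue Cara and Finn into one block (2 internal orders), leaving 7 units to arrange in a row.
That gives 2 × 7! = 2 × 5040 = 10080.

10080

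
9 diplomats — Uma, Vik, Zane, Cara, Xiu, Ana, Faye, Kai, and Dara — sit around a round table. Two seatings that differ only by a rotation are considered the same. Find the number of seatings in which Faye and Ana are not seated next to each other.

Without the restriction there are (8)! = 40320 seatings.
Those with Faye next to Ana: fuse the pair into one unit and seat 8 units around a circle — 2·(7)! = 10080.
Subtracting, 40320 − 10080 = 30240.

30240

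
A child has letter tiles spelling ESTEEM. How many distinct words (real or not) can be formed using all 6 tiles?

Letter multiplicities in ESTEEM: E×3, M×1, S×1, T×1.
The number of distinct arrangements is 6!/(3!) = 720/6 = 120.

120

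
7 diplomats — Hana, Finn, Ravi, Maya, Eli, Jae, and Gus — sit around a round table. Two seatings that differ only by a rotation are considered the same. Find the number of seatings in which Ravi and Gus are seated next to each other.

240

Treat {Ravi, Gus} as one unit (2 internal orders) and seat the resulting 6 units around the table: (5)! circular arrangements.
So 2 × (5)! = 2 × 120 = 240.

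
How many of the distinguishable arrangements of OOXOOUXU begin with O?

Fix O in the first position and arrange the remaining 7 letters.
Those 7 letters have O appearing 3 times, U appearing twice, and X appearing twice, giving (7)!/(3!·2!·2!) = 210.

210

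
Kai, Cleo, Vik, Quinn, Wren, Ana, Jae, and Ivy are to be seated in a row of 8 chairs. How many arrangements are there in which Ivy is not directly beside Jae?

Of the 8! = 40320 arrangements, those with Ivy and Jae adjacent number 2 × 7! = 10080 (treat the pair as a block with 2 internal orders).
So 40320 − 10080 = 30240 arrangements keep them apart.

30240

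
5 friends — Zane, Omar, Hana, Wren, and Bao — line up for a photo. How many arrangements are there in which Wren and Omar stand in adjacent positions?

48

Glue Wren and Omar into one block (2 internal orders), leaving 4 units to arrange in a row.
So the count is 2·(4)! = 48.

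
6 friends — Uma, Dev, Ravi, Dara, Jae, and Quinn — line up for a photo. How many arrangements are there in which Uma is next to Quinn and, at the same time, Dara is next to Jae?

Treat {Uma,Quinn} as one block (2 orders) and {Dara,Jae} as another (2 orders).
That leaves 4 units to arrange: 2 × 2 × 4! = 4 × 24 = 96.

96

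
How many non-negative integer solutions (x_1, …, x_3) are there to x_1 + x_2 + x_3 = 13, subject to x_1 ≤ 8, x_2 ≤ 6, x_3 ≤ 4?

20

Without the upper bounds there are C(15,2) = 105 ways to split 13 among 3 variables.
Subtract solutions that violate a single cap (substitute x_i' = x_i − (cap_i+1)): x_1 ≥ 9 gives C(6,2) = 15; x_2 ≥ 7 gives C(8,2) = 28; x_3 ≥ 5 gives C(10,2) = 45. Together 88.
Add back pairs where two caps are both exceeded: 0 + 0 + 3 = 3.
By inclusion–exclusion the count is 105 − 88 + 3 = 20.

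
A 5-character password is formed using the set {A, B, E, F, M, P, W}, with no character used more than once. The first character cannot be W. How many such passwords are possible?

The first character has 7−1 = 6 choices (anything except W).
The remaining 4 characters are filled from the other 6 symbols without repetition: 6 × 5 × 4 × 3 = 360.
Total: 6 × 360 = 2160.

2160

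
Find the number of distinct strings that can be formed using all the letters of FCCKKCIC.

The 8 letters of FCCKKCIC have repeats: C appearing 4 times and K appearing twice.
So there are 8! / (4!·2!) = 840 distinguishable arrangements.

840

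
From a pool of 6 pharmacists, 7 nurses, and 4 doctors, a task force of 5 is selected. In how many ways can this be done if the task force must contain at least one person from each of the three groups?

Total 5-person selections from all 17: C(17,5) = 6188.
Subtract selections that omit an entire group: no pharmacists → C(11,5) = 462; no nurses → C(10,5) = 252; no doctors → C(13,5) = 1287.
Add back selections omitting two groups (i.e. drawn from a single group): C(6,5) + C(7,5) + C(4,5) = 27.
By inclusion–exclusion: 6188 − 2001 + 27 = 4214.

4214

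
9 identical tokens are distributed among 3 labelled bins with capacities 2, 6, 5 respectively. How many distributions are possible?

12

Without the upper bounds there are C(11,2) = 55 ways to split 9 among 3 bins.
Subtract solutions that violate a single cap (substitute x_i' = x_i − (cap_i+1)): x_1 ≥ 3 gives C(8,2) = 28; x_2 ≥ 7 gives C(4,2) = 6; x_3 ≥ 6 gives C(5,2) = 10. Together 44.
Add back pairs where two caps are both exceeded: 0 + 1 + 0 = 1.
By inclusion–exclusion the count is 55 − 44 + 1 = 12.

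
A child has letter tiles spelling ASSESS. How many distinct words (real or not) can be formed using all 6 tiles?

Letter multiplicities in ASSESS: A×1, E×1, S×4.
So there are 6! / (4!) = 30 distinguishable arrangements.

30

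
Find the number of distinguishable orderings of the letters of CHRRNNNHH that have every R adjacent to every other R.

1120

Treat the 2 copies of R as a single block. The multiset to arrange is then {RR, C, H, H, H, N, N, N}, 8 items in all.
That gives (8)!/(3!·3!) = 1120 arrangements.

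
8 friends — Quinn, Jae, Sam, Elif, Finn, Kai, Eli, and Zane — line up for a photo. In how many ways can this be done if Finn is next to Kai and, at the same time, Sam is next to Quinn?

Treat {Finn,Kai} as one block (2 orders) and {Sam,Quinn} as another (2 orders).
That leaves 6 units to arrange: 2 × 2 × 6! = 4 × 720 = 2880.

2880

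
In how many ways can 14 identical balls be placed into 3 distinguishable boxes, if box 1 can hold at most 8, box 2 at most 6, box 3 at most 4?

15

Ignoring the caps, the number of non-negative solutions to x_1+…+x_3 = 14 is C(16,2) = 120.
Subtract solutions that violate a single cap (substitute x_i' = x_i − (cap_i+1)): x_1 ≥ 9 gives C(7,2) = 21; x_2 ≥ 7 gives C(9,2) = 36; x_3 ≥ 5 gives C(11,2) = 55. Together 112.
Add back pairs where two caps are both exceeded: 0 + 1 + 6 = 7.
By inclusion–exclusion the count is 120 − 112 + 7 = 15.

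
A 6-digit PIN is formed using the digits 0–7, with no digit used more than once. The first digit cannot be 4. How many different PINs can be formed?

17640

The first digit has 8−1 = 7 choices (anything except 4).
The remaining 5 digits are filled from the other 7 symbols without repetition: 7 × 6 × 5 × 4 × 3 = 2520.
Total: 7 × 2520 = 17640.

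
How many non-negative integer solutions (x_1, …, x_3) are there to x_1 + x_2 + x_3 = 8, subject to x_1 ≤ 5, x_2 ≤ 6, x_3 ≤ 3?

21

Ignoring the caps, the number of non-negative solutions to x_1+…+x_3 = 8 is C(10,2) = 45.
Subtract solutions that violate a single cap (substitute x_i' = x_i − (cap_i+1)): x_1 ≥ 6 gives C(4,2) = 6; x_2 ≥ 7 gives C(3,2) = 3; x_3 ≥ 4 gives C(6,2) = 15. Together 24.
No two caps can be exceeded simultaneously, so the pair terms are all 0.
By inclusion–exclusion the count is 45 − 24 + 0 = 21.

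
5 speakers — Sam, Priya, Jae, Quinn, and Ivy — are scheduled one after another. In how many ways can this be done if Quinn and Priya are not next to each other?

Of the 5! = 120 arrangements, those with Quinn and Priya adjacent number 2 × 4! = 48 (treat the pair as a block with 2 internal orders).
Complementary counting: 120 − 48 = 72.

72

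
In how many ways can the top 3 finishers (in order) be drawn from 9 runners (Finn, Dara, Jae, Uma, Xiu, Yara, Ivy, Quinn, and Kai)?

504

This is an ordered selection of 3 from 9: P(9,3).
That gives 9 × 8 × 7 = 504.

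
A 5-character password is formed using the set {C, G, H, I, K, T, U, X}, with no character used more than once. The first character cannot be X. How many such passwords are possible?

5880

The first character has 8−1 = 7 choices (anything except X).
The remaining 4 characters are filled from the other 7 symbols without repetition: 7 × 6 × 5 × 4 = 840.
Total: 7 × 840 = 5880.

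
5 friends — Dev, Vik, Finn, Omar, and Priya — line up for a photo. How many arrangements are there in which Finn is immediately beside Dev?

48

Treat {Finn, Dev} as a single unit. There are 4 units to order, and the pair itself can be ordered 2 ways.
That gives 2 × 4! = 2 × 24 = 48.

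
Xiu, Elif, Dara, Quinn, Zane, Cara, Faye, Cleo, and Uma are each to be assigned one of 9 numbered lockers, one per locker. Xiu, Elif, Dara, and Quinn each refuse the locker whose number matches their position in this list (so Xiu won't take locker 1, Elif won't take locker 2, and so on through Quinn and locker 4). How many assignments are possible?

Let Aᵢ (for 1 ≤ i ≤ 4) be the placements that put person i in their forbidden locker. Any j of these fix j positions, leaving (9−j)! ways to fill the rest, and there are C(4,j) ways to pick which j.
By inclusion–exclusion, the number of valid placements is Σ_{j=0}^{4} (−1)^j C(4,j)·(9−j)!.
Computing: 362880 − 161280 + 30240 − 2880 + 120 = 229080.

229080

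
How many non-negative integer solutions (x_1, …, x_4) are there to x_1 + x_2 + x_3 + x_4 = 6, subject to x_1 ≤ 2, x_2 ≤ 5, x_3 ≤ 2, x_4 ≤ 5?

Ignoring the caps, the number of non-negative solutions to x_1+…+x_4 = 6 is C(9,3) = 84.
Subtract solutions that violate a single cap (substitute x_i' = x_i − (cap_i+1)): x_1 ≥ 3 gives C(6,3) = 20; x_2 ≥ 6 gives C(3,3) = 1; x_3 ≥ 3 gives C(6,3) = 20; x_4 ≥ 6 gives C(3,3) = 1. Together 42.
Add back pairs where two caps are both exceeded: 0 + 1 + 0 + 0 + 0 + 0 = 1.
By inclusion–exclusion the count is 84 − 42 + 1 = 43.

43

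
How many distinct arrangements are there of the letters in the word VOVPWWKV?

Letter multiplicities in VOVPWWKV: K×1, O×1, P×1, V×3, W×2.
Dividing 8! = 40320 by 3!·2! = 12 for the repeated letters gives 3360.

3360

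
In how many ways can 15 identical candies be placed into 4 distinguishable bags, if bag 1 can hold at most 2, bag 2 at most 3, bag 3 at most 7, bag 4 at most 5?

Ignoring the caps, the number of non-negative solutions to x_1+…+x_4 = 15 is C(18,3) = 816.
Subtract solutions that violate a single cap (substitute x_i' = x_i − (cap_i+1)): x_1 ≥ 3 gives C(15,3) = 455; x_2 ≥ 4 gives C(14,3) = 364; x_3 ≥ 8 gives C(10,3) = 120; x_4 ≥ 6 gives C(12,3) = 220. Together 1159.
Add back pairs where two caps are both exceeded: 165 + 35 + 84 + 20 + 56 + 4 = 364.
Subtract triples: 1 + 10 + 0 + 0 = 11.
By inclusion–exclusion the count is 816 − 1159 + 364 − 11 = 10.

10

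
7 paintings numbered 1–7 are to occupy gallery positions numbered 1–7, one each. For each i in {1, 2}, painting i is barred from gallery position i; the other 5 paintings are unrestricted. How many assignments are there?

3720

Let Aᵢ (for i ∈ {1, 2}) be the placements that put painting i in its forbidden gallery position. Any j of these fix j positions, leaving (7−j)! ways to fill the rest, and there are C(2,j) ways to pick which j.
By inclusion–exclusion, the number of valid placements is Σ_{j=0}^{2} (−1)^j C(2,j)·(7−j)!.
Computing: 5040 − 1440 + 120 = 3720.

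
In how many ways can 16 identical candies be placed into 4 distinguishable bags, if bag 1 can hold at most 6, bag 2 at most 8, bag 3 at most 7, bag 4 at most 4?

By stars and bars, unrestricted non-negative solutions to x_1+…+x_4 = 16 number C(16+3,3) = 969.
Subtract solutions that violate a single cap (substitute x_i' = x_i − (cap_i+1)): x_1 ≥ 7 gives C(12,3) = 220; x_2 ≥ 9 gives C(10,3) = 120; x_3 ≥ 8 gives C(11,3) = 165; x_4 ≥ 5 gives C(14,3) = 364. Together 869.
Add back pairs where two caps are both exceeded: 1 + 4 + 35 + 0 + 10 + 20 = 70.
By inclusion–exclusion the count is 969 − 869 + 70 = 170.

170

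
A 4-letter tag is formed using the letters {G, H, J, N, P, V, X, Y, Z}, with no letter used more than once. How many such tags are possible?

3024

Choose and order 4 of the 9 symbols: the first letter has 9 options, the next 8, then 7, 6.
That product is 9 × 8 × 7 × 6 = 3024.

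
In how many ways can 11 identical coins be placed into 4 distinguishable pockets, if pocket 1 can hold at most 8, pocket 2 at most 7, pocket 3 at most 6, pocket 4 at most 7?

Ignoring the caps, the number of non-negative solutions to x_1+…+x_4 = 11 is C(14,3) = 364.
Subtract solutions that violate a single cap (substitute x_i' = x_i − (cap_i+1)): x_1 ≥ 9 gives C(5,3) = 10; x_2 ≥ 8 gives C(6,3) = 20; x_3 ≥ 7 gives C(7,3) = 35; x_4 ≥ 8 gives C(6,3) = 20. Together 85.
No two caps can be exceeded simultaneously, so the pair terms are all 0.
By inclusion–exclusion the count is 364 − 85 + 0 = 279.

279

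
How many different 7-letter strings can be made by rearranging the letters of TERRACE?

Letter multiplicities in TERRACE: A×1, C×1, E×2, R×2, T×1.
The number of distinct arrangements is 7!/(2!·2!) = 5040/4 = 1260.

1260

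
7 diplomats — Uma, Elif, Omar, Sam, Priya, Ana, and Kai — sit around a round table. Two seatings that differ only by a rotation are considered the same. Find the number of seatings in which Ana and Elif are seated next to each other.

Treat {Ana, Elif} as one unit (2 internal orders) and seat the resulting 6 units around the table: (5)! circular arrangements.
So 2 × (5)! = 2 × 120 = 240.

240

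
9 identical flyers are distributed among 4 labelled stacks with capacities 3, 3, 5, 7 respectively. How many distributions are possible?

88

Ignoring the caps, the number of non-negative solutions to x_1+…+x_4 = 9 is C(12,3) = 220.
Subtract solutions that violate a single cap (substitute x_i' = x_i − (cap_i+1)): x_1 ≥ 4 gives C(8,3) = 56; x_2 ≥ 4 gives C(8,3) = 56; x_3 ≥ 6 gives C(6,3) = 20; x_4 ≥ 8 gives C(4,3) = 4. Together 136.
Add back pairs where two caps are both exceeded: 4 + 0 + 0 + 0 + 0 + 0 = 4.
By inclusion–exclusion the count is 220 − 136 + 4 = 88.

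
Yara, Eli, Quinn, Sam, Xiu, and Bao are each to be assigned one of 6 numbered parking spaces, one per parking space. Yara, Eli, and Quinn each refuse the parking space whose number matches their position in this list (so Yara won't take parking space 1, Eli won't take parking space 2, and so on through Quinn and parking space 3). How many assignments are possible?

426

Let Aᵢ (for i ∈ {1, 2, 3}) be the placements that put person i in their forbidden parking space. Any j of these fix j positions, leaving (6−j)! ways to fill the rest, and there are C(3,j) ways to pick which j.
By inclusion–exclusion, the number of valid placements is Σ_{j=0}^{3} (−1)^j C(3,j)·(6−j)!.
Computing: 720 − 360 + 72 − 6 = 426.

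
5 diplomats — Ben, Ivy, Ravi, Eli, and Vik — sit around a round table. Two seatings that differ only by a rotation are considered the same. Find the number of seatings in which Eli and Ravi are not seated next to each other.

All circular seatings of 5 people number (4)! = 24.
Those with Eli next to Ravi: fuse the pair into one unit and seat 4 units around a circle — 2·(3)! = 12.
Subtracting, 24 − 12 = 12.

12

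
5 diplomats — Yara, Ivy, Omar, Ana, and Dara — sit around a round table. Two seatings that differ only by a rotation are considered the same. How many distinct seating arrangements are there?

Around a circle, 5 distinct people have 5!/5 = (4)! = 24 rotationally distinct seatings.

24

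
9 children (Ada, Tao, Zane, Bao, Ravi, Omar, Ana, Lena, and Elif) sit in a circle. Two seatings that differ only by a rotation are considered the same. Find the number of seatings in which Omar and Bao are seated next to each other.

10080

Glue Omar and Bao into a block (2 internal orders). Seating 8 units around a circle gives (7)! arrangements.
So 2 × (7)! = 2 × 5040 = 10080.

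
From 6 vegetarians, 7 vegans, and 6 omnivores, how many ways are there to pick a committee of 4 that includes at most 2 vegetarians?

3601

Split by how many vegetarians are chosen (0 through 2).
Sum: C(6,0)·C(13,4) + C(6,1)·C(13,3) + C(6,2)·C(13,2) = 715 + 1716 + 1170 = 3601.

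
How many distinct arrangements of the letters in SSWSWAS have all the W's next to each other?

30

Treat the 2 copies of W as a single block. The multiset to arrange is then {WW, A, S, S, S, S}, 6 items in all.
That gives (6)!/(4!) = 30 arrangements.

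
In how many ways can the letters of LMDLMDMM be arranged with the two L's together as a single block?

105

Treat the 2 copies of L as a single block. The multiset to arrange is then {LL, D, D, M, M, M, M}, 7 items in all.
That gives (7)!/(4!·2!) = 105 arrangements.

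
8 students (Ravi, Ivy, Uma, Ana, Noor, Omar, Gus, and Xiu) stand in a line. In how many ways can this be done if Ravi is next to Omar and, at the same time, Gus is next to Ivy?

2880

Treat {Ravi,Omar} as one block (2 orders) and {Gus,Ivy} as another (2 orders).
That leaves 6 units to arrange: 2 × 2 × 6! = 4 × 720 = 2880.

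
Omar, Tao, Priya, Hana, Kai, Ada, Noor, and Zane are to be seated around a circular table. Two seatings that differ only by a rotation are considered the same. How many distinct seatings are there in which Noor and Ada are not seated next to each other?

Without the restriction there are (7)! = 5040 seatings.
Those with Noor next to Ada: fuse the pair into one unit and seat 7 units around a circle — 2·(6)! = 1440.
Subtracting, 5040 − 1440 = 3600.

3600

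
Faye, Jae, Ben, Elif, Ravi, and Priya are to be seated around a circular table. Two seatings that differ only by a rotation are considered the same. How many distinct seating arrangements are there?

120

Fix one person's seat to break rotational symmetry; the remaining 5 people can be arranged in (5)! = 120 ways.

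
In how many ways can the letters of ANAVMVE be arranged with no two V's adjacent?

Total arrangements of ANAVMVE: 7!/(2!·2!) = 1260.
Arrangements with the V's together: treat VV as one letter, giving (6)!/(2!) = 360.
Subtracting, 1260 − 360 = 900 arrangements keep the V's apart.

900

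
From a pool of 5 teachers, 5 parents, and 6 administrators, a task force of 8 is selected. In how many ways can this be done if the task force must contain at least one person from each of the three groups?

12495

With no constraint there are C(16,8) = 12870 possible selections.
Selections missing a whole group: no teachers → C(11,8) = 165; no parents → C(11,8) = 165; no administrators → C(10,8) = 45.
Add back selections omitting two groups (i.e. drawn from a single group): C(5,8) + C(5,8) + C(6,8) = 0.
By inclusion–exclusion: 12870 − 375 + 0 = 12495.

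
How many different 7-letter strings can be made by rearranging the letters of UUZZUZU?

35

The 7 letters of UUZZUZU have repeats: U appearing 4 times and Z appearing 3 times.
The number of distinct arrangements is 7!/(4!·3!) = 5040/144 = 35.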